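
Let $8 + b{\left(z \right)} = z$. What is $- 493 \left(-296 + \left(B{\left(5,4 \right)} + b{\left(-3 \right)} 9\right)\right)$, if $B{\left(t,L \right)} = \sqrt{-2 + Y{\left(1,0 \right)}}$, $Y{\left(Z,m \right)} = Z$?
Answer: $194735 - 493 i \approx 1.9474 \cdot 10^{5} - 493.0 i$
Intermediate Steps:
$b{\left(z \right)} = -8 + z$
$B{\left(t,L \right)} = i$ ($B{\left(t,L \right)} = \sqrt{-2 + 1} = \sqrt{-1} = i$)
$- 493 \left(-296 + \left(B{\left(5,4 \right)} + b{\left(-3 \right)} 9\right)\right) = - 493 \left(-296 + \left(i + \left(-8 - 3\right) 9\right)\right) = - 493 \left(-296 + \left(i - 99\right)\right) = - 493 \left(-296 - \left(99 - i\right)\right) = - 493 \left(-395 + i\right) = 194735 - 493 i$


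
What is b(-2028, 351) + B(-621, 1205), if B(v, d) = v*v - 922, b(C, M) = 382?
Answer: 385101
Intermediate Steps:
B(v, d) = -922 + v**2 (B(v, d) = v**2 - 922 = -922 + v**2)
b(-2028, 351) + B(-621, 1205) = 382 + (-922 + (-621)**2) = 382 + (-922 + 385641) = 382 + 384719 = 385101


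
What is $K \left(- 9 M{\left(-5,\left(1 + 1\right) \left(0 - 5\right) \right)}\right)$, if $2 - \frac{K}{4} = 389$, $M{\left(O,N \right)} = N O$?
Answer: $696600$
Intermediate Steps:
$K = -1548$ ($K = 8 - 1556 = -1548$)
$K \left(- 9 M{\left(-5,\left(1 + 1\right) \left(0 - 5\right) \right)}\right) = - 1548 \left(- 9 \left(1 + 1\right) \left(0 - 5\right) \left(-5\right)\right) = - 1548 \left(- 9 \cdot 2 \left(-5\right) \left(-5\right)\right) = - 1548 \left(- 9 \left(\left(-10\right) \left(-5\right)\right)\right) = - 1548 \left(\left(-9\right) 50\right) = \left(-1548\right) \left(-450\right) = 696600$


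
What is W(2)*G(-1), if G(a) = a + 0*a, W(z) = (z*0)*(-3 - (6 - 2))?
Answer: 0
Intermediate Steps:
W(z) = 0 (W(z) = 0*(-3 - 1*4) = 0*(-3 - 4) = 0*(-7) = 0)
G(a) = a (G(a) = a + 0 = a)
W(2)*G(-1) = 0*(-1) = 0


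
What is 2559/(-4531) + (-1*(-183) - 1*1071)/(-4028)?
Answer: -1571031/4562717 ≈ -0.34432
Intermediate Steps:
2559/(-4531) + (-1*(-183) - 1*1071)/(-4028) = 2559*(-1/4531) + (183 - 1071)*(-1/4028) = -2559/4531 - 888*(-1/4028) = -2559/4531 + 222/1007 = -1571031/4562717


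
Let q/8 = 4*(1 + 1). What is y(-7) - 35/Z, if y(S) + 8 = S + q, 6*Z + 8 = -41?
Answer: 373/7 ≈ 53.286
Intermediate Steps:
Z = -49/6 (Z = -4/3 + (⅙)*(-41) = -4/3 - 41/6 = -49/6 ≈ -8.1667)
q = 64 (q = 8*(4*(1 + 1)) = 8*(4*2) = 8*8 = 64)
y(S) = 56 + S (y(S) = -8 + (S + 64) = -8 + (64 + S) = 56 + S)
y(-7) - 35/Z = (56 - 7) - 35/(-49/6) = 49 - 6/49*(-35) = 49 + 30/7 = 373/7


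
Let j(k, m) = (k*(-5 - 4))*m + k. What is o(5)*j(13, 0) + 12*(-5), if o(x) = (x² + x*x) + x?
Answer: 655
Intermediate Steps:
j(k, m) = k - 9*k*m (j(k, m) = (k*(-9))*m + k = (-9*k)*m + k = -9*k*m + k = k - 9*k*m)
o(x) = x + 2*x² (o(x) = (x² + x²) + x = 2*x² + x = x + 2*x²)
o(5)*j(13, 0) + 12*(-5) = (5*(1 + 2*5))*(13*(1 - 9*0)) + 12*(-5) = (5*(1 + 10))*(13*(1 + 0)) - 60 = (5*11)*(13*1) - 60 = 55*13 - 60 = 715 - 60 = 655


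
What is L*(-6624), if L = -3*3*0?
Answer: 0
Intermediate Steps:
L = 0 (L = -9*0 = 0)
L*(-6624) = 0*(-6624) = 0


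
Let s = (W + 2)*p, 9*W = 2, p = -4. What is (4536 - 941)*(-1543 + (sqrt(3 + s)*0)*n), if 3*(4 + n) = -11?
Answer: -5547085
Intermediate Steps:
n = -23/3 (n = -4 + (1/3)*(-11) = -4 - 11/3 = -23/3 ≈ -7.6667)
W = 2/9 (W = (1/9)*2 = 2/9 ≈ 0.22222)
s = -80/9 (s = (2/9 + 2)*(-4) = (20/9)*(-4) = -80/9 ≈ -8.8889)
(4536 - 941)*(-1543 + (sqrt(3 + s)*0)*n) = (4536 - 941)*(-1543 + (sqrt(3 - 80/9)*0)*(-23/3)) = 3595*(-1543 + (sqrt(-53/9)*0)*(-23/3)) = 3595*(-1543 + ((I*sqrt(53)/3)*0)*(-23/3)) = 3595*(-1543 + 0*(-23/3)) = 3595*(-1543 + 0) = 3595*(-1543) = -5547085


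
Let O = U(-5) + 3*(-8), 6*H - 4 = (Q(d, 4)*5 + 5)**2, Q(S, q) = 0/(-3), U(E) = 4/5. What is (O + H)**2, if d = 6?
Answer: 303601/900 ≈ 337.33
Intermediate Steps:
U(E) = 4/5 (U(E) = 4*(1/5) = 4/5)
Q(S, q) = 0 (Q(S, q) = 0*(-1/3) = 0)
H = 29/6 (H = 2/3 + (0*5 + 5)**2/6 = 2/3 + (0 + 5)**2/6 = 2/3 + (1/6)*5**2 = 2/3 + (1/6)*25 = 2/3 + 25/6 = 29/6 ≈ 4.8333)
O = -116/5 (O = 4/5 + 3*(-8) = 4/5 - 24 = -116/5 ≈ -23.200)
(O + H)**2 = (-116/5 + 29/6)**2 = (-551/30)**2 = 303601/900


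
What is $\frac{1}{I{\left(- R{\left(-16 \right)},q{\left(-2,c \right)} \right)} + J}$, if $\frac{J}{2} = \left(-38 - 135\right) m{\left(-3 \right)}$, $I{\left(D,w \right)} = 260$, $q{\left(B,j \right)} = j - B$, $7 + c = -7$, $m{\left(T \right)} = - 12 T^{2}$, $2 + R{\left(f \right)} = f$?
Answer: $\frac{1}{37628} \approx 2.6576 \cdot 10^{-5}$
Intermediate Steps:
$R{\left(f \right)} = -2 + f$
$c = -14$ ($c = -7 - 7 = -14$)
$J = 37368$ ($J = 2 \left(-38 - 135\right) \left(- 12 \left(-3\right)^{2}\right) = 2 \left(- 173 \left(\left(-12\right) 9\right)\right) = 2 \left(\left(-173\right) \left(-108\right)\right) = 2 \cdot 18684 = 37368$)
$\frac{1}{I{\left(- R{\left(-16 \right)},q{\left(-2,c \right)} \right)} + J} = \frac{1}{260 + 37368} = \frac{1}{37628}$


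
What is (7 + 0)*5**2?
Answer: 175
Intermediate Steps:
(7 + 0)*5**2 = 7*25 = 175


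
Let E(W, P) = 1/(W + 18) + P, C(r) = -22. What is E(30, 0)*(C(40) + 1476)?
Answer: 727/24 ≈ 30.292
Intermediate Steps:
E(W, P) = P + 1/(18 + W) (E(W, P) = 1/(18 + W) + P = P + 1/(18 + W))
E(30, 0)*(C(40) + 1476) = ((1 + 18*0 + 0*30)/(18 + 30))*(-22 + 1476) = ((1 + 0 + 0)/48)*1454 = ((1/48)*1)*1454 = (1/48)*1454 = 727/24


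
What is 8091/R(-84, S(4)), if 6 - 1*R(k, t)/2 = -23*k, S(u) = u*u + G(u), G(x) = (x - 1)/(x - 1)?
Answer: -899/428 ≈ -2.1005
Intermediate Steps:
G(x) = 1 (G(x) = (-1 + x)/(-1 + x) = 1)
S(u) = 1 + u**2 (S(u) = u*u + 1 = u**2 + 1 = 1 + u**2)
R(k, t) = 12 + 46*k (R(k, t) = 12 - (-46)*k = 12 + 46*k)
8091/R(-84, S(4)) = 8091/(12 + 46*(-84)) = 8091/(12 - 3864) = 8091/(-3852) = 8091*(-1/3852) = -899/428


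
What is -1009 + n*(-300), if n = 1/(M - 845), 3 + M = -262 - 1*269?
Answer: -1391111/1379 ≈ -1008.8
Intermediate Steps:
M = -534 (M = -3 + (-262 - 1*269) = -3 + (-262 - 269) = -3 - 531 = -534)
n = -1/1379 (n = 1/(-534 - 845) = 1/(-1379) = -1/1379 ≈ -0.00072516)
-1009 + n*(-300) = -1009 - 1/1379*(-300) = -1009 + 300/1379 = -1391111/1379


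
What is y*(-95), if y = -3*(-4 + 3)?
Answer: -285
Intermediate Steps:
y = 3 (y = -3*(-1) = 3)
y*(-95) = 3*(-95) = -285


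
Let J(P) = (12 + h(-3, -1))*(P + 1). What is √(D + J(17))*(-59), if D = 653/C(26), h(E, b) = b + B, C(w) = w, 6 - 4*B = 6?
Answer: -59*√150826/26 ≈ -881.29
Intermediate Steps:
B = 0 (B = 3/2 - ¼*6 = 3/2 - 3/2 = 0)
h(E, b) = b (h(E, b) = b + 0 = b)
J(P) = 11 + 11*P (J(P) = (12 - 1)*(P + 1) = 11*(1 + P) = 11 + 11*P)
D = 653/26 ≈ 25.115
√(D + J(17))*(-59) = √(653/26 + (11 + 11*17))*(-59) = √(653/26 + (11 + 187))*(-59) = √(653/26 + 198)*(-59) = √(5801/26)*(-59) = (√150826/26)*(-59) = -59*√150826/26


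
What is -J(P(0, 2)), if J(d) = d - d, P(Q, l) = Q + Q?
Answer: 0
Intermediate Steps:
P(Q, l) = 2*Q
J(d) = 0
-J(P(0, 2)) = -1*0 = 0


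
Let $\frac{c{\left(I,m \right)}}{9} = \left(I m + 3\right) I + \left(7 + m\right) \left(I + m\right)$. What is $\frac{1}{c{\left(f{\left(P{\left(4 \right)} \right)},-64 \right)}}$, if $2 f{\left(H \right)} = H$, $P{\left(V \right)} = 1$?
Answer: $\frac{1}{32445} \approx 3.0821 \cdot 10^{-5}$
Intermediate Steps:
$f{\left(H \right)} = \frac{H}{2}$
$c{\left(I,m \right)} = 9 I \left(3 + I m\right) + 9 \left(7 + m\right) \left(I + m\right)$ ($c{\left(I,m \right)} = 9 \left(\left(I m + 3\right) I + \left(7 + m\right) \left(I + m\right)\right) = 9 \left(\left(3 + I m\right) I + \left(7 + m\right) \left(I + m\right)\right) = 9 \left(I \left(3 + I m\right) + \left(7 + m\right) \left(I + m\right)\right) = 9 I \left(3 + I m\right) + 9 \left(7 + m\right) \left(I + m\right)$)
$\frac{1}{c{\left(f{\left(P{\left(4 \right)} \right)},-64 \right)}} = \frac{1}{9 \left(-64\right)^{2} + 63 \left(-64\right) + 90 \cdot \frac{1}{2} \cdot 1 + 9 \cdot \frac{1}{2} \cdot 1 \left(-64\right) + 9 \left(-64\right) \left(\frac{1}{2} \cdot 1\right)^{2}} = \frac{1}{9 \cdot 4096 - 4032 + 90 \cdot \frac{1}{2} + 9 \cdot \frac{1}{2} \left(-64\right) + 9 \left(-64\right) \left(\frac{1}{2}\right)^{2}} = \frac{1}{36864 - 4032 + 45 - 288 + 9 \left(-64\right) \frac{1}{4}} = \frac{1}{36864 - 4032 + 45 - 288 - 144} = \frac{1}{32445}$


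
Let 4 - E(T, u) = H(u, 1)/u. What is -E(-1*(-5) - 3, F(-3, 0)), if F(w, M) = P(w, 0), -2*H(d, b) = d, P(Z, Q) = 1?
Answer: -9/2 ≈ -4.5000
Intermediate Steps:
H(d, b) = -d/2
F(w, M) = 1
E(T, u) = 9/2 (E(T, u) = 4 - (-u/2)/u = 4 - 1*(-½) = 4 + ½ = 9/2)
-E(-1*(-5) - 3, F(-3, 0)) = -1*9/2 = -9/2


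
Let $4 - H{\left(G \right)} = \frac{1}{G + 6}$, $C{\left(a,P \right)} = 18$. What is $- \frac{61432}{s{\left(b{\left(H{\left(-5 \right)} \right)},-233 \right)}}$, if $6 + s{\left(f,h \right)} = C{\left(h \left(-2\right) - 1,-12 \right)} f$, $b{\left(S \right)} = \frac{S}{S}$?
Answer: $- \frac{15358}{3} \approx -5119.3$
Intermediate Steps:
$H{\left(G \right)} = 4 - \frac{1}{6 + G}$ ($H{\left(G \right)} = 4 - \frac{1}{G + 6} = 4 - \frac{1}{6 + G}$)
$b{\left(S \right)} = 1$
$s{\left(f,h \right)} = -6 + 18 f$
$- \frac{61432}{s{\left(b{\left(H{\left(-5 \right)} \right)},-233 \right)}} = - \frac{61432}{-6 + 18 \cdot 1} = - \frac{61432}{-6 + 18} = - \frac{61432}{12} = \left(-61432\right) \frac{1}{12} = - \frac{15358}{3}$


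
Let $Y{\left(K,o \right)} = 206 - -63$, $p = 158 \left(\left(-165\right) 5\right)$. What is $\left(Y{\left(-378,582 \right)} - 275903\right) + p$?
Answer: $-405984$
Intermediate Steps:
$p = -130350$ ($p = 158 \left(-825\right) = -130350$)
$Y{\left(K,o \right)} = 269$ ($Y{\left(K,o \right)} = 206 + 63 = 269$)
$\left(Y{\left(-378,582 \right)} - 275903\right) + p = \left(269 - 275903\right) - 130350 = -275634 - 130350 = -405984$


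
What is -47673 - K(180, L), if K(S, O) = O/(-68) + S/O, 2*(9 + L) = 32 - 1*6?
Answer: -811205/17 ≈ -47718.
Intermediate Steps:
L = 4 (L = -9 + (32 - 1*6)/2 = -9 + (32 - 6)/2 = -9 + (½)*26 = -9 + 13 = 4)
K(S, O) = -O/68 + S/O (K(S, O) = O*(-1/68) + S/O = -O/68 + S/O)
-47673 - K(180, L) = -47673 - (-1/68*4 + 180/4) = -47673 - (-1/17 + 180*(¼)) = -47673 - (-1/17 + 45) = -47673 - 1*764/17 = -47673 - 764/17 = -811205/17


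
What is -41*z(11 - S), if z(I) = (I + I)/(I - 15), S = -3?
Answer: 1148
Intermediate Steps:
z(I) = 2*I/(-15 + I) (z(I) = (2*I)/(-15 + I) = 2*I/(-15 + I))
-41*z(11 - S) = -82*(11 - 1*(-3))/(-15 + (11 - 1*(-3))) = -82*(11 + 3)/(-15 + (11 + 3)) = -82*14/(-15 + 14) = -82*14/(-1) = -82*14*(-1) = -41*(-28) = 1148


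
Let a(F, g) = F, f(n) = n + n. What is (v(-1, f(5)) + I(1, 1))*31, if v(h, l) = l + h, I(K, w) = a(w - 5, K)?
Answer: 155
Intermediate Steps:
f(n) = 2*n
I(K, w) = -5 + w (I(K, w) = w - 5 = -5 + w)
v(h, l) = h + l
(v(-1, f(5)) + I(1, 1))*31 = ((-1 + 2*5) + (-5 + 1))*31 = ((-1 + 10) - 4)*31 = (9 - 4)*31 = 5*31 = 155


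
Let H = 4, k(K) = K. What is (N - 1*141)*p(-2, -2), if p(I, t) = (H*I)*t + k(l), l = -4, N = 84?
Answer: -684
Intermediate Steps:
p(I, t) = -4 + 4*I*t (p(I, t) = (4*I)*t - 4 = 4*I*t - 4 = -4 + 4*I*t)
(N - 1*141)*p(-2, -2) = (84 - 1*141)*(-4 + 4*(-2)*(-2)) = (84 - 141)*(-4 + 16) = -57*12 = -684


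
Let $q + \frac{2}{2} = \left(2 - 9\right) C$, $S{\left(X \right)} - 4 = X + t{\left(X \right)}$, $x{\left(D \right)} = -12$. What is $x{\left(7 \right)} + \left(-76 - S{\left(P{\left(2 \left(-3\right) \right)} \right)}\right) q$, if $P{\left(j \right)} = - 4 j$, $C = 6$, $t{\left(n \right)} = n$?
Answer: $5492$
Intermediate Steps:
$S{\left(X \right)} = 4 + 2 X$ ($S{\left(X \right)} = 4 + \left(X + X\right) = 4 + 2 X$)
$q = -43$ ($q = -1 + \left(2 - 9\right) 6 = -1 - 42 = -43$)
$x{\left(7 \right)} + \left(-76 - S{\left(P{\left(2 \left(-3\right) \right)} \right)}\right) q = -12 + \left(-76 - \left(4 + 2 \left(- 4 \cdot 2 \left(-3\right)\right)\right)\right) \left(-43\right) = -12 + \left(-76 - \left(4 + 2 \left(\left(-4\right) \left(-6\right)\right)\right)\right) \left(-43\right) = -12 + \left(-76 - \left(4 + 2 \cdot 24\right)\right) \left(-43\right) = -12 + \left(-76 - \left(4 + 48\right)\right) \left(-43\right) = -12 + \left(-76 - 52\right) \left(-43\right) = -12 - -5504 = -12 + 5504 = 5492$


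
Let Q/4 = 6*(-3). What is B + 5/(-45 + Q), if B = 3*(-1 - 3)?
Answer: -1409/117 ≈ -12.043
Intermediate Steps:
Q = -72 (Q = 4*(6*(-3)) = 4*(-18) = -72)
B = -12 (B = 3*(-4) = -12)
B + 5/(-45 + Q) = -12 + 5/(-45 - 72) = -12 + 5/(-117) = -12 + 5*(-1/117) = -12 - 5/117 = -1409/117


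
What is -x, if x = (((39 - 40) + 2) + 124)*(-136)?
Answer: 17000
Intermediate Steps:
x = -17000 (x = ((-1 + 2) + 124)*(-136) = (1 + 124)*(-136) = 125*(-136) = -17000)
-x = -1*(-17000) = 17000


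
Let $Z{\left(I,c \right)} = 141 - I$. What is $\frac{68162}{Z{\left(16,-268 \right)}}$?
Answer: $\frac{68162}{125} \approx 545.3$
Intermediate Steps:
$\frac{68162}{Z{\left(16,-268 \right)}} = \frac{68162}{141 - 16} = \frac{68162}{125}$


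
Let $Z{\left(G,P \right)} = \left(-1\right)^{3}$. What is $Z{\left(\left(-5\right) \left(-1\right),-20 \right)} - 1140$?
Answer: $-1141$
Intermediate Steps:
$Z{\left(G,P \right)} = -1$
$Z{\left(\left(-5\right) \left(-1\right),-20 \right)} - 1140 = -1 - 1140 = -1141$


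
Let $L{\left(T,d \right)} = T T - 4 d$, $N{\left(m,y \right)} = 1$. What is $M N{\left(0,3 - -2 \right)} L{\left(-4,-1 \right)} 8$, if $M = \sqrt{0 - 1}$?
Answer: $160 i \approx 160.0 i$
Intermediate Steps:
$L{\left(T,d \right)} = T^{2} - 4 d$
$M = i$ ($M = \sqrt{-1} = i \approx 1.0 i$)
$M N{\left(0,3 - -2 \right)} L{\left(-4,-1 \right)} 8 = i 1 \left(\left(-4\right)^{2} - -4\right) 8 = i 1 \left(16 + 4\right) 8 = i 1 \cdot 20 \cdot 8 = i 20 \cdot 8 = 20 i 8 = 160 i$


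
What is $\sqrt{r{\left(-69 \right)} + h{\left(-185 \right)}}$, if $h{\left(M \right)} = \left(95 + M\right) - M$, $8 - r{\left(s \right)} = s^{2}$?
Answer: $i \sqrt{4658} \approx 68.25 i$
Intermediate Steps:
$r{\left(s \right)} = 8 - s^{2}$
$h{\left(M \right)} = 95$
$\sqrt{r{\left(-69 \right)} + h{\left(-185 \right)}} = \sqrt{\left(8 - \left(-69\right)^{2}\right) + 95} = \sqrt{\left(8 - 4761\right) + 95} = \sqrt{-4753 + 95} = \sqrt{-4658} = i \sqrt{4658}$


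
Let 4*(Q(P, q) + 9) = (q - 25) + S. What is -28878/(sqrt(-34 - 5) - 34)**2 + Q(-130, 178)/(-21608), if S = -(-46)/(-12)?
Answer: (-14976658219*I - 46172*sqrt(39))/(518592*(68*sqrt(39) + 1117*I)) ≈ -22.59 - 8.5876*I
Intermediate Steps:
S = -23/6 (S = -(-46)*(-1)/12 = -1*23/6 = -23/6 ≈ -3.8333)
Q(P, q) = -389/24 + q/4 (Q(P, q) = -9 + ((q - 25) - 23/6)/4 = -9 + ((-25 + q) - 23/6)/4 = -9 + (-173/6 + q)/4 = -9 + (-173/24 + q/4) = -389/24 + q/4)
-28878/(sqrt(-34 - 5) - 34)**2 + Q(-130, 178)/(-21608) = -28878/(sqrt(-34 - 5) - 34)**2 + (-389/24 + (1/4)*178)/(-21608) = -28878/(sqrt(-39) - 34)**2 + (-389/24 + 89/2)*(-1/21608) = -28878/(I*sqrt(39) - 34)**2 + (679/24)*(-1/21608) = -28878/(-34 + I*sqrt(39))**2 - 679/518592 = -679/518592 - 28878/(-34 + I*sqrt(39))**2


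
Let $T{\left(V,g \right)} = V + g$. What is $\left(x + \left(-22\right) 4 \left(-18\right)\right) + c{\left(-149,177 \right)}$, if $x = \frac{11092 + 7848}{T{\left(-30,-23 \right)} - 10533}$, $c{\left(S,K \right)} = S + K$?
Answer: $\frac{8522846}{5293} \approx 1610.2$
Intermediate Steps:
$c{\left(S,K \right)} = K + S$
$x = - \frac{9470}{5293}$ ($x = \frac{11092 + 7848}{\left(-30 - 23\right) - 10533} = \frac{18940}{-53 - 10533} = \frac{18940}{-10586} = 18940 \left(- \frac{1}{10586}\right) = - \frac{9470}{5293} \approx -1.7892$)
$\left(x + \left(-22\right) 4 \left(-18\right)\right) + c{\left(-149,177 \right)} = \left(- \frac{9470}{5293} + \left(-22\right) 4 \left(-18\right)\right) + \left(177 - 149\right) = \left(- \frac{9470}{5293} - -1584\right) + 28 = \left(- \frac{9470}{5293} + 1584\right) + 28 = \frac{8374642}{5293} + 28 = \frac{8522846}{5293}$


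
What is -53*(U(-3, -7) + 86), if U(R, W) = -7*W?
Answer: -7155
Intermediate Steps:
-53*(U(-3, -7) + 86) = -53*(-7*(-7) + 86) = -53*(49 + 86) = -53*135 = -7155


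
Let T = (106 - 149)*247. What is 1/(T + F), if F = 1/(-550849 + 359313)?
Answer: -191536/2034303857 ≈ -9.4153e-5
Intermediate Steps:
T = -10621 (T = -43*247 = -10621)
F = -1/191536 (F = 1/(-191536) = -1/191536 ≈ -5.2210e-6)
1/(T + F) = 1/(-10621 - 1/191536) = 1/(-2034303857/191536) = -191536/2034303857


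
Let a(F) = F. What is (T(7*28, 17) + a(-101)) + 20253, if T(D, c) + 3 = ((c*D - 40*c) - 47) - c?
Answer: 22737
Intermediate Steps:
T(D, c) = -50 - 41*c + D*c (T(D, c) = -3 + (((c*D - 40*c) - 47) - c) = -3 + (((D*c - 40*c) - 47) - c) = -3 + (((-40*c + D*c) - 47) - c) = -3 + ((-47 - 40*c + D*c) - c) = -3 + (-47 - 41*c + D*c) = -50 - 41*c + D*c)
(T(7*28, 17) + a(-101)) + 20253 = ((-50 - 41*17 + (7*28)*17) - 101) + 20253 = ((-50 - 697 + 196*17) - 101) + 20253 = ((-50 - 697 + 3332) - 101) + 20253 = (2585 - 101) + 20253 = 2484 + 20253 = 22737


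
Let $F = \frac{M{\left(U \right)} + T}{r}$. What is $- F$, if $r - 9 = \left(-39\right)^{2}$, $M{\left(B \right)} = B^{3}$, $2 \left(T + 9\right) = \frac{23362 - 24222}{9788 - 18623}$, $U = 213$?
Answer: $- \frac{8537780041}{1351755} \approx -6316.1$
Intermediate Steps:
$T = - \frac{15817}{1767}$ ($T = -9 + \frac{\left(23362 - 24222\right) \frac{1}{9788 - 18623}}{2} = -9 + \frac{\left(-860\right) \frac{1}{-8835}}{2} = -9 + \frac{\left(-860\right) \left(- \frac{1}{8835}\right)}{2} = -9 + \frac{1}{2} \cdot \frac{172}{1767} = -9 + \frac{86}{1767} = - \frac{15817}{1767} \approx -8.9513$)
$r = 1530$ ($r = 9 + \left(-39\right)^{2} = 9 + 1521 = 1530$)
$F = \frac{8537780041}{1351755}$ ($F = \frac{213^{3} - \frac{15817}{1767}}{1530} = \left(9663597 - \frac{15817}{1767}\right) \frac{1}{1530} = \frac{17075560082}{1767} \cdot \frac{1}{1530} = \frac{8537780041}{1351755} \approx 6316.1$)
$- F = \left(-1\right) \frac{8537780041}{1351755} = - \frac{8537780041}{1351755}$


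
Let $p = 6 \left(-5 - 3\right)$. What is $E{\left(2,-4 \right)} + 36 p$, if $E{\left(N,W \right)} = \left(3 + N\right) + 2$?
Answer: $-1721$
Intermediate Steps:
$p = -48$ ($p = 6 \left(-8\right) = -48$)
$E{\left(N,W \right)} = 5 + N$
$E{\left(2,-4 \right)} + 36 p = \left(5 + 2\right) + 36 \left(-48\right) = 7 - 1728 = -1721$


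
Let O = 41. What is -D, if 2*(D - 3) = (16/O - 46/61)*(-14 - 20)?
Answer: -22973/2501 ≈ -9.1855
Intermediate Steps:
D = 22973/2501 (D = 3 + ((16/41 - 46/61)*(-14 - 20))/2 = 3 + ((16*(1/41) - 46*1/61)*(-34))/2 = 3 + ((16/41 - 46/61)*(-34))/2 = 3 + (-910/2501*(-34))/2 = 3 + (½)*(30940/2501) = 3 + 15470/2501 = 22973/2501 ≈ 9.1855)
-D = -1*22973/2501 = -22973/2501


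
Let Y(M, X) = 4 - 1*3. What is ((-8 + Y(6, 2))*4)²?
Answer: 784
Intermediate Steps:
Y(M, X) = 1 (Y(M, X) = 4 - 3 = 1)
((-8 + Y(6, 2))*4)² = ((-8 + 1)*4)² = (-7*4)² = (-28)² = 784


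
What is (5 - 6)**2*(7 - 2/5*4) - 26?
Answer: -103/5 ≈ -20.600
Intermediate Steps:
(5 - 6)**2*(7 - 2/5*4) - 26 = (-1)**2*(7 - 2*1/5*4) - 26 = 1*(7 - 2/5*4) - 26 = 1*(7 - 8/5) - 26 = 1*(27/5) - 26 = 27/5 - 26 = -103/5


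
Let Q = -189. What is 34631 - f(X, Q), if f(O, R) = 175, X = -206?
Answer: 34456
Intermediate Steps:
34631 - f(X, Q) = 34631 - 1*175 = 34631 - 175 = 34456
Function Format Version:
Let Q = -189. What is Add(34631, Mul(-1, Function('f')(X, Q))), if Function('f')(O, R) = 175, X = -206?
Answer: 34456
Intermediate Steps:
Add(34631, Mul(-1, Function('f')(X, Q))) = Add(34631, Mul(-1, 175)) = Add(34631, -175) = 34456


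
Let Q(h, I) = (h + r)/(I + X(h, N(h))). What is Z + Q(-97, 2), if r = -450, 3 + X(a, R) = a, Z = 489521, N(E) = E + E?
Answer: 47973605/98 ≈ 4.8953e+5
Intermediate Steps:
N(E) = 2*E
X(a, R) = -3 + a
Q(h, I) = (-450 + h)/(-3 + I + h) (Q(h, I) = (h - 450)/(I + (-3 + h)) = (-450 + h)/(-3 + I + h))
Z + Q(-97, 2) = 489521 + (-450 - 97)/(-3 + 2 - 97) = 489521 - 547/(-98) = 489521 - 1/98*(-547) = 489521 + 547/98 = 47973605/98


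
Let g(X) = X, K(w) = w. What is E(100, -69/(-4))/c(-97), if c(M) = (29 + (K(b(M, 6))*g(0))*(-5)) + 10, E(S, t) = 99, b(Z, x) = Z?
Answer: 33/13 ≈ 2.5385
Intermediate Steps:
c(M) = 39 (c(M) = (29 + (M*0)*(-5)) + 10 = (29 + 0*(-5)) + 10 = (29 + 0) + 10 = 29 + 10 = 39)
E(100, -69/(-4))/c(-97) = 99/39 = 99*(1/39) = 33/13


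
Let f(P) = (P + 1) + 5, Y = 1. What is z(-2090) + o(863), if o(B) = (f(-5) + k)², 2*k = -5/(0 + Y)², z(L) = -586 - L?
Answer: 6025/4 ≈ 1506.3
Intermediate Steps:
f(P) = 6 + P (f(P) = (1 + P) + 5 = 6 + P)
k = -5/2 (k = (-5/(0 + 1)²)/2 = (-5/(1²))/2 = (-5/1)/2 = (-5*1)/2 = (½)*(-5) = -5/2 ≈ -2.5000)
o(B) = 9/4 (o(B) = ((6 - 5) - 5/2)² = (1 - 5/2)² = (-3/2)² = 9/4)
z(-2090) + o(863) = (-586 - 1*(-2090)) + 9/4 = (-586 + 2090) + 9/4 = 1504 + 9/4 = 6025/4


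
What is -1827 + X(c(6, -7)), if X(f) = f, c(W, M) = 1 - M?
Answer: -1819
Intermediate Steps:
-1827 + X(c(6, -7)) = -1827 + (1 - 1*(-7)) = -1827 + (1 + 7) = -1827 + 8 = -1819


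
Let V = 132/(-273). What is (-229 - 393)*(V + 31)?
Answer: -1727294/91 ≈ -18981.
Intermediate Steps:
V = -44/91 (V = 132*(-1/273) = -44/91 ≈ -0.48352)
(-229 - 393)*(V + 31) = (-229 - 393)*(-44/91 + 31) = -622*2777/91 = -1727294/91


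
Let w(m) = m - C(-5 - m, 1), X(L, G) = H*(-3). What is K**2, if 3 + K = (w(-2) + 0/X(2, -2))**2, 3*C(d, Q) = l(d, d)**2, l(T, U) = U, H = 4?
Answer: 484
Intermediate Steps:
X(L, G) = -12 (X(L, G) = 4*(-3) = -12)
C(d, Q) = d**2/3
w(m) = m - (-5 - m)**2/3
K = 22 (K = -3 + ((-2 - (5 - 2)**2/3) + 0/(-12))**2 = -3 + ((-2 - 1/3*3**2) + 0*(-1/12))**2 = -3 + ((-2 - 1/3*9) + 0)**2 = -3 + ((-2 - 3) + 0)**2 = -3 + (-5 + 0)**2 = -3 + (-5)**2 = -3 + 25 = 22)
K**2 = 22**2 = 484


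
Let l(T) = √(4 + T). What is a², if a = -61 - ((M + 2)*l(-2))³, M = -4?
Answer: 4233 - 1952*√2 ≈ 1472.5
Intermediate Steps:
a = -61 + 16*√2 (a = -61 - ((-4 + 2)*√(4 - 2))³ = -61 - (-2*√2)³ = -61 - (-16)*√2 = -61 + 16*√2 ≈ -38.373)
a² = (-61 + 16*√2)²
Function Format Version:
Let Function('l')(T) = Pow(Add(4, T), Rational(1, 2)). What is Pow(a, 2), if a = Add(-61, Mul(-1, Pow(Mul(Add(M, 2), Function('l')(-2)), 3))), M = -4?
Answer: Add(4233, Mul(-1952, Pow(2, Rational(1, 2)))) ≈ 1472.5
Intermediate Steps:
a = Add(-61, Mul(16, Pow(2, Rational(1, 2)))) (a = Add(-61, Mul(-1, Pow(Mul(Add(-4, 2), Pow(Add(4, -2), Rational(1, 2))), 3))) = Add(-61, Mul(-1, Pow(Mul(-2, Pow(2, Rational(1, 2))), 3))) = Add(-61, Mul(-1, Mul(-16, Pow(2, Rational(1, 2))))) = Add(-61, Mul(16, Pow(2, Rational(1, 2)))) ≈ -38.373)
Pow(a, 2) = Pow(Add(-61, Mul(16, Pow(2, Rational(1, 2)))), 2)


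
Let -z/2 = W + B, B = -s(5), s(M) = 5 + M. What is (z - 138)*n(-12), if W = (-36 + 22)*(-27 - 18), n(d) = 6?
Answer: -8268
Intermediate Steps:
W = 630 (W = -14*(-45) = 630)
B = -10 (B = -(5 + 5) = -1*10 = -10)
z = -1240 (z = -2*(630 - 10) = -2*620 = -1240)
(z - 138)*n(-12) = (-1240 - 138)*6 = -1378*6 = -8268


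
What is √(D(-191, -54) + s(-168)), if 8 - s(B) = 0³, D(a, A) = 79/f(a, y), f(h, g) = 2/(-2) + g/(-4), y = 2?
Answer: I*√402/3 ≈ 6.6833*I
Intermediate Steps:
f(h, g) = -1 - g/4 (f(h, g) = 2*(-½) + g*(-¼) = -1 - g/4)
D(a, A) = -158/3 (D(a, A) = 79/(-1 - ¼*2) = 79/(-1 - ½) = 79/(-3/2) = 79*(-⅔) = -158/3)
s(B) = 8 (s(B) = 8 - 1*0³ = 8 - 1*0 = 8 + 0 = 8)
√(D(-191, -54) + s(-168)) = √(-158/3 + 8) = √(-134/3) = I*√402/3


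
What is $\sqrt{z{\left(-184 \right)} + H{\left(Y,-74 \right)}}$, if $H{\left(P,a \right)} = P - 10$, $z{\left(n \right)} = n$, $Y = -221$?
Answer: $i \sqrt{415} \approx 20.372 i$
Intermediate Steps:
$H{\left(P,a \right)} = -10 + P$ ($H{\left(P,a \right)} = P - 10 = -10 + P$)
$\sqrt{z{\left(-184 \right)} + H{\left(Y,-74 \right)}} = \sqrt{-184 - 231} = \sqrt{-415} = i \sqrt{415}$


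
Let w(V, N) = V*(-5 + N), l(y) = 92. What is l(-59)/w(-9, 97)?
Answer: -⅑ ≈ -0.11111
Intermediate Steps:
l(-59)/w(-9, 97) = 92/((-9*(-5 + 97))) = 92/((-9*92)) = 92/(-828) = 92*(-1/828) = -⅑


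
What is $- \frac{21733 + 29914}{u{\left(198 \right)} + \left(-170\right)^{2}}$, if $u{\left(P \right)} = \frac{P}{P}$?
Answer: $- \frac{51647}{28901} \approx -1.787$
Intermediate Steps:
$u{\left(P \right)} = 1$
$- \frac{21733 + 29914}{u{\left(198 \right)} + \left(-170\right)^{2}} = - \frac{21733 + 29914}{1 + \left(-170\right)^{2}} = - \frac{51647}{1 + 28900} = - \frac{51647}{28901}$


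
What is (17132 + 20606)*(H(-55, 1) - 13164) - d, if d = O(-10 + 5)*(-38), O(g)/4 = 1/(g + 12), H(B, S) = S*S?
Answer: -3477216906/7 ≈ -4.9675e+8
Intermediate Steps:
H(B, S) = S²
O(g) = 4/(12 + g) (O(g) = 4/(g + 12) = 4/(12 + g))
d = -152/7 (d = (4/(12 + (-10 + 5)))*(-38) = (4/(12 - 5))*(-38) = (4/7)*(-38) = -152/7 ≈ -21.714)
(17132 + 20606)*(H(-55, 1) - 13164) - d = (17132 + 20606)*(1² - 13164) - 1*(-152/7) = 37738*(1 - 13164) + 152/7 = 37738*(-13163) + 152/7 = -496745294 + 152/7 = -3477216906/7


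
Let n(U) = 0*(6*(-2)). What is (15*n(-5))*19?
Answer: 0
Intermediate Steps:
n(U) = 0 (n(U) = 0*(-12) = 0)
(15*n(-5))*19 = (15*0)*19 = 0*19 = 0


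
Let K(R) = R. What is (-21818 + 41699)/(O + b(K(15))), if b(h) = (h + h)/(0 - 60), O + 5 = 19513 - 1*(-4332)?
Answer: 13254/15893 ≈ 0.83395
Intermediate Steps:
O = 23840 (O = -5 + (19513 - 1*(-4332)) = -5 + (19513 + 4332) = -5 + 23845 = 23840)
b(h) = -h/30 (b(h) = (2*h)/(-60) = (2*h)*(-1/60) = -h/30)
(-21818 + 41699)/(O + b(K(15))) = (-21818 + 41699)/(23840 - 1/30*15) = 19881/(23840 - 1/2) = 19881/(47679/2) = 19881*(2/47679) = 13254/15893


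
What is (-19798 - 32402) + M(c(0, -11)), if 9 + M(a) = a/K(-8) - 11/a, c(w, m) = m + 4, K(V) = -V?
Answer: -2923665/56 ≈ -52208.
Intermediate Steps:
c(w, m) = 4 + m
M(a) = -9 - 11/a + a/8 (M(a) = -9 + (a/((-1*(-8))) - 11/a) = -9 + (a/8 - 11/a) = -9 + (-11/a + a/8) = -9 - 11/a + a/8)
(-19798 - 32402) + M(c(0, -11)) = (-19798 - 32402) + (-9 - 11/(4 - 11) + (4 - 11)/8) = -52200 + (-9 - 11/(-7) + (⅛)*(-7)) = -52200 + (-9 - 11*(-⅐) - 7/8) = -52200 + (-9 + 11/7 - 7/8) = -52200 - 465/56 = -2923665/56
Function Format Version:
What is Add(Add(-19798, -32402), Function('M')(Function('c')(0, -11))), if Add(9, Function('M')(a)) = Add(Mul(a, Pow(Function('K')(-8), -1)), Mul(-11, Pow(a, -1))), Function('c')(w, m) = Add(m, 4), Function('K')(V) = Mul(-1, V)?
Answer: Rational(-2923665, 56) ≈ -52208.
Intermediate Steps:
Function('c')(w, m) = Add(4, m)
Function('M')(a) = Add(-9, Mul(-11, Pow(a, -1)), Mul(Rational(1, 8), a)) (Function('M')(a) = Add(-9, Add(Mul(a, Pow(Mul(-1, -8), -1)), Mul(-11, Pow(a, -1)))) = Add(-9, Add(Mul(a, Pow(8, -1)), Mul(-11, Pow(a, -1)))) = Add(-9, Add(Mul(a, Rational(1, 8)), Mul(-11, Pow(a, -1)))) = Add(-9, Add(Mul(Rational(1, 8), a), Mul(-11, Pow(a, -1)))) = Add(-9, Add(Mul(-11, Pow(a, -1)), Mul(Rational(1, 8), a))) = Add(-9, Mul(-11, Pow(a, -1)), Mul(Rational(1, 8), a)))
Add(Add(-19798, -32402), Function('M')(Function('c')(0, -11))) = Add(Add(-19798, -32402), Add(-9, Mul(-11, Pow(Add(4, -11), -1)), Mul(Rational(1, 8), Add(4, -11)))) = Add(-52200, Add(-9, Mul(-11, Pow(-7, -1)), Mul(Rational(1, 8), -7))) = Add(-52200, Add(-9, Mul(-11, Rational(-1, 7)), Rational(-7, 8))) = Add(-52200, Add(-9, Rational(11, 7), Rational(-7, 8))) = Add(-52200, Rational(-465, 56)) = Rational(-2923665, 56)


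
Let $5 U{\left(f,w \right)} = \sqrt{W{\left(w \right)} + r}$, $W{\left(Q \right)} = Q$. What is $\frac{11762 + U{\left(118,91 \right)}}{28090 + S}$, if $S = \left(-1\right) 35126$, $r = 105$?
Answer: $- \frac{14706}{8795} \approx -1.6721$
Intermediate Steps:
$S = -35126$
$U{\left(f,w \right)} = \frac{\sqrt{105 + w}}{5}$ ($U{\left(f,w \right)} = \frac{\sqrt{w + 105}}{5} = \frac{\sqrt{105 + w}}{5}$)
$\frac{11762 + U{\left(118,91 \right)}}{28090 + S} = \frac{11762 + \frac{\sqrt{105 + 91}}{5}}{28090 - 35126} = \frac{11762 + \frac{\sqrt{196}}{5}}{-7036} = \left(11762 + \frac{1}{5} \cdot 14\right) \left(- \frac{1}{7036}\right) = \left(11762 + \frac{14}{5}\right) \left(- \frac{1}{7036}\right) = \frac{58824}{5} \left(- \frac{1}{7036}\right) = - \frac{14706}{8795}$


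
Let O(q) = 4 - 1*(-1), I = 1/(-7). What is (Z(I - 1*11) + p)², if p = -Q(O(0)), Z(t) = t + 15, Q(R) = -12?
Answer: 12321/49 ≈ 251.45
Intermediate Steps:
I = -⅐ ≈ -0.14286
O(q) = 5 (O(q) = 4 + 1 = 5)
Z(t) = 15 + t
p = 12 (p = -1*(-12) = 12)
(Z(I - 1*11) + p)² = ((15 + (-⅐ - 1*11)) + 12)² = ((15 + (-⅐ - 11)) + 12)² = ((15 - 78/7) + 12)² = (27/7 + 12)² = (111/7)² = 12321/49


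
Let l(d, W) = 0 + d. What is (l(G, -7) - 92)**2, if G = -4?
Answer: 9216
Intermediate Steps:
l(d, W) = d
(l(G, -7) - 92)**2 = (-4 - 92)**2 = (-96)**2 = 9216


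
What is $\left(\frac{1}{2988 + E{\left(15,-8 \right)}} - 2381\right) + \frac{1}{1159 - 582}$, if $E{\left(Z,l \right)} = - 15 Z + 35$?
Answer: $- \frac{3843992551}{1614446} \approx -2381.0$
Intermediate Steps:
$E{\left(Z,l \right)} = 35 - 15 Z$
$\left(\frac{1}{2988 + E{\left(15,-8 \right)}} - 2381\right) + \frac{1}{1159 - 582} = \left(\frac{1}{2988 + \left(35 - 225\right)} - 2381\right) + \frac{1}{1159 - 582} = \left(\frac{1}{2988 + \left(35 - 225\right)} - 2381\right) + \frac{1}{577} = \left(\frac{1}{2988 - 190} - 2381\right) + \frac{1}{577} = \left(\frac{1}{2798} - 2381\right) + \frac{1}{577} = - \frac{6662037}{2798} + \frac{1}{577} = - \frac{3843992551}{1614446}$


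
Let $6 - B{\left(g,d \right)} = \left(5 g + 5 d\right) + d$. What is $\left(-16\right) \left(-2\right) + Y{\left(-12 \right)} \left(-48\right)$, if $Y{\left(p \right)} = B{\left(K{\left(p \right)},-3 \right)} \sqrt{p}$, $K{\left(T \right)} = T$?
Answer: $32 - 8064 i \sqrt{3} \approx 32.0 - 13967.0 i$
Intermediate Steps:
$B{\left(g,d \right)} = 6 - 6 d - 5 g$ ($B{\left(g,d \right)} = 6 - \left(\left(5 g + 5 d\right) + d\right) = 6 - \left(\left(5 d + 5 g\right) + d\right) = 6 - \left(5 g + 6 d\right) = 6 - 6 d - 5 g$)
$Y{\left(p \right)} = \sqrt{p} \left(24 - 5 p\right)$ ($Y{\left(p \right)} = \left(6 - -18 - 5 p\right) \sqrt{p} = \left(6 + 18 - 5 p\right) \sqrt{p} = \left(24 - 5 p\right) \sqrt{p} = \sqrt{p} \left(24 - 5 p\right)$)
$\left(-16\right) \left(-2\right) + Y{\left(-12 \right)} \left(-48\right) = \left(-16\right) \left(-2\right) + \sqrt{-12} \left(24 - -60\right) \left(-48\right) = 32 + 2 i \sqrt{3} \left(24 + 60\right) \left(-48\right) = 32 + 2 i \sqrt{3} \cdot 84 \left(-48\right) = 32 + 168 i \sqrt{3} \left(-48\right) = 32 - 8064 i \sqrt{3}$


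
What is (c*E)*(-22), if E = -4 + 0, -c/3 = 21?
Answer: -5544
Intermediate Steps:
c = -63 (c = -3*21 = -63)
E = -4
(c*E)*(-22) = -63*(-4)*(-22) = 252*(-22) = -5544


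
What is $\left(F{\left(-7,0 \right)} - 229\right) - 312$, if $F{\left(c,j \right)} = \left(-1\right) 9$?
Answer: $-550$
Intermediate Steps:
$F{\left(c,j \right)} = -9$
$\left(F{\left(-7,0 \right)} - 229\right) - 312 = \left(-9 - 229\right) - 312 = -238 - 312 = -550$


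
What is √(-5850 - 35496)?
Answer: 3*I*√4594 ≈ 203.34*I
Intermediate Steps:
√(-5850 - 35496) = √(-41346) = 3*I*√4594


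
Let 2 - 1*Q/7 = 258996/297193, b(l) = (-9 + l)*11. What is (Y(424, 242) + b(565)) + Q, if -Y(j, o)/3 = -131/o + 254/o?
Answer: 440325524339/71920706 ≈ 6122.4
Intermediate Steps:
b(l) = -99 + 11*l
Y(j, o) = -369/o (Y(j, o) = -3*(-131/o + 254/o) = -369/o)
Q = 2347730/297193 (Q = 14 - 1812972/297193 = 2347730/297193 ≈ 7.8997)
(Y(424, 242) + b(565)) + Q = (-369/242 + (-99 + 11*565)) + 2347730/297193 = (-369*1/242 + (-99 + 6215)) + 2347730/297193 = (-369/242 + 6116) + 2347730/297193 = 1479703/242 + 2347730/297193 = 440325524339/71920706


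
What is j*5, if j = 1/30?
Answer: 1/6 ≈ 0.16667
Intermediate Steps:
j = 1/30 ≈ 0.033333
j*5 = (1/30)*5 = 1/6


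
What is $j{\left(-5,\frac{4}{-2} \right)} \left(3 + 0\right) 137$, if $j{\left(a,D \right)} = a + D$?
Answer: $-2877$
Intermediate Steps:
$j{\left(a,D \right)} = D + a$
$j{\left(-5,\frac{4}{-2} \right)} \left(3 + 0\right) 137 = \left(\frac{4}{-2} - 5\right) \left(3 + 0\right) 137 = \left(4 \left(- \frac{1}{2}\right) - 5\right) 3 \cdot 137 = \left(-2 - 5\right) 3 \cdot 137 = \left(-7\right) 3 \cdot 137 = \left(-21\right) 137 = -2877$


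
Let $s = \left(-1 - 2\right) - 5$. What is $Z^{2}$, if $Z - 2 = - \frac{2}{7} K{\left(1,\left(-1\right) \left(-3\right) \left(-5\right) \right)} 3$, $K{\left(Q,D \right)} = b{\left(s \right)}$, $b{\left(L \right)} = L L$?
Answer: $\frac{136900}{49} \approx 2793.9$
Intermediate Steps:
$s = -8$ ($s = -3 - 5 = -8$)
$b{\left(L \right)} = L^{2}$
$K{\left(Q,D \right)} = 64$ ($K{\left(Q,D \right)} = \left(-8\right)^{2} = 64$)
$Z = - \frac{370}{7}$ ($Z = 2 + - \frac{2}{7} \cdot 64 \cdot 3 = 2 + \left(-2\right) \frac{1}{7} \cdot 64 \cdot 3 = 2 + \left(- \frac{2}{7}\right) 64 \cdot 3 = 2 - \frac{384}{7} = - \frac{370}{7} \approx -52.857$)
$Z^{2} = \left(- \frac{370}{7}\right)^{2} = \frac{136900}{49}$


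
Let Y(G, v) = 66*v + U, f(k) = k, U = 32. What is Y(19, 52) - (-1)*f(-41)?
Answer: 3423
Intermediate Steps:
Y(G, v) = 32 + 66*v (Y(G, v) = 66*v + 32 = 32 + 66*v)
Y(19, 52) - (-1)*f(-41) = (32 + 66*52) - (-1)*(-41) = (32 + 3432) - 1*41 = 3464 - 41 = 3423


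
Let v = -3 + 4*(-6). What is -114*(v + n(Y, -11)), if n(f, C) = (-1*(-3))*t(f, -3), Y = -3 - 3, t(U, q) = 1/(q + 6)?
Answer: 2964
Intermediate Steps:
t(U, q) = 1/(6 + q)
v = -27 (v = -3 - 24 = -27)
Y = -6
n(f, C) = 1 (n(f, C) = (-1*(-3))/(6 - 3) = 3/3 = 3*(1/3) = 1)
-114*(v + n(Y, -11)) = -114*(-27 + 1) = -114*(-26) = 2964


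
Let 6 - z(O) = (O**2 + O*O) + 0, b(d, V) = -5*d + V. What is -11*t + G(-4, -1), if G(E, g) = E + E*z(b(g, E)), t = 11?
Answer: -141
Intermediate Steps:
b(d, V) = V - 5*d
z(O) = 6 - 2*O**2 (z(O) = 6 - ((O**2 + O*O) + 0) = 6 - ((O**2 + O**2) + 0) = 6 - (2*O**2 + 0) = 6 - 2*O**2)
G(E, g) = E + E*(6 - 2*(E - 5*g)**2)
-11*t + G(-4, -1) = -11*11 - 1*(-4)*(-7 + 2*(-4 - 5*(-1))**2) = -121 - 1*(-4)*(-7 + 2*(-4 + 5)**2) = -121 - 1*(-4)*(-7 + 2*1**2) = -121 - 1*(-4)*(-7 + 2*1) = -121 - 1*(-4)*(-7 + 2) = -121 - 1*(-4)*(-5) = -121 - 20 = -141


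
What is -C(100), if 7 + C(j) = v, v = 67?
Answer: -60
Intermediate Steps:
C(j) = 60 (C(j) = -7 + 67 = 60)
-C(100) = -1*60 = -60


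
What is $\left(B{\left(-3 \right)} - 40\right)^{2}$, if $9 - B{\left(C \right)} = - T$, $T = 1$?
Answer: $900$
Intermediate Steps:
$B{\left(C \right)} = 10$ ($B{\left(C \right)} = 9 - \left(-1\right) 1 = 9 - -1 = 9 + 1 = 10$)
$\left(B{\left(-3 \right)} - 40\right)^{2} = \left(10 - 40\right)^{2} = \left(-30\right)^{2} = 900$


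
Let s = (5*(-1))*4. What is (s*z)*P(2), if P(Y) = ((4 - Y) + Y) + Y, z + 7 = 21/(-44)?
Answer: 9870/11 ≈ 897.27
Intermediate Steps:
z = -329/44 (z = -7 + 21/(-44) = -7 + 21*(-1/44) = -7 - 21/44 = -329/44 ≈ -7.4773)
s = -20 (s = -5*4 = -20)
P(Y) = 4 + Y
(s*z)*P(2) = (-20*(-329/44))*(4 + 2) = (1645/11)*6 = 9870/11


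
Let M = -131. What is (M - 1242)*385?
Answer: -528605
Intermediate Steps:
(M - 1242)*385 = (-131 - 1242)*385 = -1373*385 = -528605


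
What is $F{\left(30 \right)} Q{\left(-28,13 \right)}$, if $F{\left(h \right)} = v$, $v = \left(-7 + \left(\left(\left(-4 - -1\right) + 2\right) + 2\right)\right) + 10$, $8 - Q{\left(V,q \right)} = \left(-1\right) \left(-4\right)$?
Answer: $16$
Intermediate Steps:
$Q{\left(V,q \right)} = 4$ ($Q{\left(V,q \right)} = 8 - \left(-1\right) \left(-4\right) = 8 - 4 = 4$)
$v = 4$ ($v = \left(-7 + \left(\left(\left(-4 + 1\right) + 2\right) + 2\right)\right) + 10 = \left(-7 + \left(\left(-3 + 2\right) + 2\right)\right) + 10 = \left(-7 + \left(-1 + 2\right)\right) + 10 = \left(-7 + 1\right) + 10 = -6 + 10 = 4$)
$F{\left(h \right)} = 4$
$F{\left(30 \right)} Q{\left(-28,13 \right)} = 4 \cdot 4 = 16$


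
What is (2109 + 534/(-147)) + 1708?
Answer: 186855/49 ≈ 3813.4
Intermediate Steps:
(2109 + 534/(-147)) + 1708 = (2109 + 534*(-1/147)) + 1708 = (2109 - 178/49) + 1708 = 103163/49 + 1708 = 186855/49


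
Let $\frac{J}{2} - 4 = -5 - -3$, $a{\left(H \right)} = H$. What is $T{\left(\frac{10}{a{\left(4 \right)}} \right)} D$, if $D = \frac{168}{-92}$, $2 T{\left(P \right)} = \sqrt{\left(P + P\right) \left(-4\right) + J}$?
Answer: $- \frac{84 i}{23} \approx - 3.6522 i$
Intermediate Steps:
$J = 4$ ($J = 8 + 2 \left(-5 - -3\right) = 8 + 2 \left(-5 + 3\right) = 8 + 2 \left(-2\right) = 8 - 4 = 4$)
$T{\left(P \right)} = \frac{\sqrt{4 - 8 P}}{2}$ ($T{\left(P \right)} = \frac{\sqrt{\left(P + P\right) \left(-4\right) + 4}}{2} = \frac{\sqrt{2 P \left(-4\right) + 4}}{2} = \frac{\sqrt{- 8 P + 4}}{2} = \frac{\sqrt{4 - 8 P}}{2}$)
$D = - \frac{42}{23}$ ($D = 168 \left(- \frac{1}{92}\right) = - \frac{42}{23} \approx -1.8261$)
$T{\left(\frac{10}{a{\left(4 \right)}} \right)} D = \sqrt{1 - 2 \cdot \frac{10}{4}} \left(- \frac{42}{23}\right) = \sqrt{1 - 2 \cdot 10 \cdot \frac{1}{4}} \left(- \frac{42}{23}\right) = \sqrt{1 - 5} \left(- \frac{42}{23}\right) = \sqrt{-4} \left(- \frac{42}{23}\right) = 2 i \left(- \frac{42}{23}\right) = - \frac{84 i}{23}$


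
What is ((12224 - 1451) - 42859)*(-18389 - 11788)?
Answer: 968259222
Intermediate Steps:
((12224 - 1451) - 42859)*(-18389 - 11788) = (10773 - 42859)*(-30177) = -32086*(-30177) = 968259222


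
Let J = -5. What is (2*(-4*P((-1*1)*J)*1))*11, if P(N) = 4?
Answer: -352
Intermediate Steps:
(2*(-4*P((-1*1)*J)*1))*11 = (2*(-4*4*1))*11 = (2*(-16*1))*11 = (2*(-16))*11 = -32*11 = -352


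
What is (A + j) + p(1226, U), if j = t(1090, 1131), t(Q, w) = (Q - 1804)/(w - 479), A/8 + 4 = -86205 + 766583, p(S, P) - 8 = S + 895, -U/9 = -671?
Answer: 1775109089/326 ≈ 5.4451e+6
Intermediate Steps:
U = 6039 (U = -9*(-671) = 6039)
p(S, P) = 903 + S (p(S, P) = 8 + (S + 895) = 8 + (895 + S) = 903 + S)
A = 5442992 (A = -32 + 8*(-86205 + 766583) = -32 + 8*680378 = -32 + 5443024 = 5442992)
t(Q, w) = (-1804 + Q)/(-479 + w)
j = -357/326 (j = (-1804 + 1090)/(-479 + 1131) = -714/652 = (1/652)*(-714) = -357/326 ≈ -1.0951)
(A + j) + p(1226, U) = (5442992 - 357/326) + (903 + 1226) = 1774415035/326 + 2129 = 1775109089/326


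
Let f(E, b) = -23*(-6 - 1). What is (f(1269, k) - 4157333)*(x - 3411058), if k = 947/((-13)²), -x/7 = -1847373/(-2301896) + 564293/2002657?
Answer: 1684627318951504804107/118799818 ≈ 1.4180e+13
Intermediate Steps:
x = -3606864023/475199272 (x = -7*(-1847373/(-2301896) + 564293/2002657) = -7*(-1847373*(-1/2301896) + 564293*(1/2002657)) = -7*(20757/25864 + 5177/18373) = -7*515266289/475199272 = -3606864023/475199272 ≈ -7.5902)
k = 947/169 ≈ 5.6036
f(E, b) = 161 (f(E, b) = -23*(-7) = 161)
(f(1269, k) - 4157333)*(x - 3411058) = (161 - 4157333)*(-3606864023/475199272 - 3411058) = -4157172*(-1620935885213799/475199272) = 1684627318951504804107/118799818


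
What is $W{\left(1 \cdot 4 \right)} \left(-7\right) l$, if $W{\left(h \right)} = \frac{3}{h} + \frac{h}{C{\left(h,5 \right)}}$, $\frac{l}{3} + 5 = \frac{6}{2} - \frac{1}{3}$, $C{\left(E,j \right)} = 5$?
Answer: $\frac{1519}{20} \approx 75.95$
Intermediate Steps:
$l = -7$ ($l = -15 + 3 \left(\frac{6}{2} - \frac{1}{3}\right) = -15 + 3 \left(6 \cdot \frac{1}{2} - \frac{1}{3}\right) = -15 + 3 \left(3 - \frac{1}{3}\right) = -15 + 3 \cdot \frac{8}{3} = -15 + 8 = -7$)
$W{\left(h \right)} = \frac{3}{h} + \frac{h}{5}$
$W{\left(1 \cdot 4 \right)} \left(-7\right) l = \left(\frac{3}{1 \cdot 4} + \frac{1 \cdot 4}{5}\right) \left(-7\right) \left(-7\right) = \left(\frac{3}{4} + \frac{1}{5} \cdot 4\right) \left(-7\right) \left(-7\right) = \left(3 \cdot \frac{1}{4} + \frac{4}{5}\right) \left(-7\right) \left(-7\right) = \left(\frac{3}{4} + \frac{4}{5}\right) \left(-7\right) \left(-7\right) = \frac{31}{20} \left(-7\right) \left(-7\right) = \left(- \frac{217}{20}\right) \left(-7\right) = \frac{1519}{20}$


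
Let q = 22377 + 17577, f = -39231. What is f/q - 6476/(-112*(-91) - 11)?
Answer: -219384305/135590558 ≈ -1.6180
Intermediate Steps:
q = 39954
f/q - 6476/(-112*(-91) - 11) = -39231/39954 - 6476/(-112*(-91) - 11) = -39231*1/39954 - 6476/(10192 - 11) = -13077/13318 - 6476/10181 = -219384305/135590558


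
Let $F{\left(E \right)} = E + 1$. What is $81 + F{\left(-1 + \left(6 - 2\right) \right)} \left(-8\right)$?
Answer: $49$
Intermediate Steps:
$F{\left(E \right)} = 1 + E$
$81 + F{\left(-1 + \left(6 - 2\right) \right)} \left(-8\right) = 81 + \left(1 + \left(-1 + \left(6 - 2\right)\right)\right) \left(-8\right) = 81 + \left(1 + \left(-1 + 4\right)\right) \left(-8\right) = 81 + \left(1 + 3\right) \left(-8\right) = 81 + 4 \left(-8\right) = 81 - 32 = 49$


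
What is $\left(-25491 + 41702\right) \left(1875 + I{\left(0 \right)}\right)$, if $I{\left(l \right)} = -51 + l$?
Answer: $29568864$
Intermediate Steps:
$\left(-25491 + 41702\right) \left(1875 + I{\left(0 \right)}\right) = \left(-25491 + 41702\right) \left(1875 + \left(-51 + 0\right)\right) = 16211 \left(1875 - 51\right) = 16211 \cdot 1824 = 29568864$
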